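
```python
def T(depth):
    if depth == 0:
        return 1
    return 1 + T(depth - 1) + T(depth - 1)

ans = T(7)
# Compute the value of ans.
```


T(7)
= 1 + T(6) + T(6)
= 1 + 2 * T(6)
T(k) = 2^(k+1) - 1
T(0) = 1
T(1) = 3
T(2) = 7
T(3) = 15
T(4) = 31
T(7) = 2^8 - 1 = 255


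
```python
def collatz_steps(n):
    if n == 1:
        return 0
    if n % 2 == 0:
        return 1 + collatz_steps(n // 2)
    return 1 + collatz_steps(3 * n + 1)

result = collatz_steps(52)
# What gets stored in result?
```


collatz_steps(52)
52 is even -> collatz_steps(26)
26 is even -> collatz_steps(13)
13 is odd -> 3*13+1 = 40 -> collatz_steps(40)
40 is even -> collatz_steps(20)
20 is even -> collatz_steps(10)
10 is even -> collatz_steps(5)
5 is odd -> 3*5+1 = 16 -> collatz_steps(16)
16 is even -> collatz_steps(8)
8 is even -> collatz_steps(4)
4 is even -> collatz_steps(2)
2 is even -> collatz_steps(1)
Reached 1 after 11 steps
= 11


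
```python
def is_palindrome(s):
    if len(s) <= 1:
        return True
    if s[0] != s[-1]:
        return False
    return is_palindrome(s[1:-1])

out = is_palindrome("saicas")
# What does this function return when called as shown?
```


is_palindrome("saicas")
"saicas": s[0]='s' == s[-1]='s' -> is_palindrome("aica")
"aica": s[0]='a' == s[-1]='a' -> is_palindrome("ic")
"ic": s[0]='i' != s[-1]='c' -> False
= False


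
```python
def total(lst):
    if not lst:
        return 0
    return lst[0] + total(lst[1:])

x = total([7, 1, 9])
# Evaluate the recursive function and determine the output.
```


total([7, 1, 9])
= 7 + total([1, 9])
= 7 + 1 + total([9])
= 7 + 1 + 9 + total([])
= 7 + 1 + 9 + 0
= 17


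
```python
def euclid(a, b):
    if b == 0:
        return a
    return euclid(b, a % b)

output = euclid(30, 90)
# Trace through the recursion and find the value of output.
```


euclid(30, 90)
= euclid(90, 30 % 90) = euclid(90, 30)
= euclid(30, 90 % 30) = euclid(30, 0)
b == 0, return a = 30


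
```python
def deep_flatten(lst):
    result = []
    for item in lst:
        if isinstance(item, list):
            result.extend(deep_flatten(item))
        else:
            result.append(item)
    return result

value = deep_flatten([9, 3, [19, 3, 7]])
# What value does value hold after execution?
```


deep_flatten([9, 3, [19, 3, 7]])
Processing each element:
  9 is not a list -> append 9
  3 is not a list -> append 3
  [19, 3, 7] is a list -> deep_flatten recursively -> [19, 3, 7]
= [9, 3, 19, 3, 7]


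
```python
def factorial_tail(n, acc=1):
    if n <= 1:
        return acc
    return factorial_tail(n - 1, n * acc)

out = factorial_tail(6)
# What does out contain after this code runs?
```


factorial_tail(6, 1)
= factorial_tail(5, 6 * 1) = factorial_tail(5, 6)
= factorial_tail(4, 5 * 6) = factorial_tail(4, 30)
= factorial_tail(3, 4 * 30) = factorial_tail(3, 120)
= factorial_tail(2, 3 * 120) = factorial_tail(2, 360)
= factorial_tail(1, 2 * 360) = factorial_tail(1, 720)
n <= 1, return acc = 720


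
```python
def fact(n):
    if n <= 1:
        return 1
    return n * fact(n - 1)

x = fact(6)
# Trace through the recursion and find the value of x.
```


fact(6)
= 6 * fact(5)
= 6 * 5 * fact(4)
= 6 * 5 * 4 * fact(3)
= 6 * 5 * 4 * 3 * fact(2)
= 6 * 5 * 4 * 3 * 2 * fact(1)
= 6 * 5 * 4 * 3 * 2 * 1
= 720


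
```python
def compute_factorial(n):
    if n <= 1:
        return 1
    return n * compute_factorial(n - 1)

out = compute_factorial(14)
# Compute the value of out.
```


compute_factorial(14)
= 14 * compute_factorial(13)
= 14 * 13 * compute_factorial(12)
= 14 * 13 * 12 * compute_factorial(11)
= 14 * 13 * 12 * 11 * compute_factorial(10)
= 14 * 13 * 12 * 11 * 10 * compute_factorial(9)
= 14 * 13 * 12 * 11 * 10 * 9 * compute_factorial(8)
= 14 * 13 * 12 * 11 * 10 * 9 * 8 * compute_factorial(7)
= 14 * 13 * 12 * 11 * 10 * 9 * 8 * 7 * compute_factorial(6)
= 14 * 13 * 12 * 11 * 10 * 9 * 8 * 7 * 6 * compute_factorial(5)
= 14 * 13 * 12 * 11 * 10 * 9 * 8 * 7 * 6 * 5 * compute_factorial(4)
= 14 * 13 * 12 * 11 * 10 * 9 * 8 * 7 * 6 * 5 * 4 * compute_factorial(3)
= 14 * 13 * 12 * 11 * 10 * 9 * 8 * 7 * 6 * 5 * 4 * 3 * compute_factorial(2)
= 14 * 13 * 12 * 11 * 10 * 9 * 8 * 7 * 6 * 5 * 4 * 3 * 2 * compute_factorial(1)
= 14 * 13 * 12 * 11 * 10 * 9 * 8 * 7 * 6 * 5 * 4 * 3 * 2 * 1
= 87178291200


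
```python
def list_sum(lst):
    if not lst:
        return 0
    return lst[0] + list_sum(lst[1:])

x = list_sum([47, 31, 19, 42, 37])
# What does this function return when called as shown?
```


list_sum([47, 31, 19, 42, 37])
= 47 + list_sum([31, 19, 42, 37])
= 47 + 31 + list_sum([19, 42, 37])
= 47 + 31 + 19 + list_sum([42, 37])
= 47 + 31 + 19 + 42 + list_sum([37])
= 47 + 31 + 19 + 42 + 37 + list_sum([])
= 47 + 31 + 19 + 42 + 37 + 0
= 176


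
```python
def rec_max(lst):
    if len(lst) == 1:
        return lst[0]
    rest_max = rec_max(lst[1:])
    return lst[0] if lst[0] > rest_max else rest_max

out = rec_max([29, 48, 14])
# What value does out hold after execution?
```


rec_max([29, 48, 14])
= compare 29 with rec_max([48, 14])
= compare 48 with rec_max([14])
Base: rec_max([14]) = 14
compare 48 with 14: max = 48
compare 29 with 48: max = 48
= 48


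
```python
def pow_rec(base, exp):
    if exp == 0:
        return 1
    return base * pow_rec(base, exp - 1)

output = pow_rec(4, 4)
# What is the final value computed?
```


pow_rec(4, 4)
= 4 * pow_rec(4, 3)
= 4 * 4 * pow_rec(4, 2)
= 4 * 4 * 4 * pow_rec(4, 1)
= 4 * 4 * 4 * 4 * pow_rec(4, 0)
= 4 * 4 * 4 * 4 * 1
= 256


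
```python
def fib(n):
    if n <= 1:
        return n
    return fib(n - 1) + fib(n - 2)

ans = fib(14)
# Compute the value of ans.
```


fib(14)
= fib(13) + fib(12)
= (fib(12) + fib(11)) + fib(12)
Computing bottom-up: fib(0)=0, fib(1)=1, fib(2)=1, fib(3)=2, fib(4)=3, fib(5)=5, fib(6)=8, fib(7)=13, fib(8)=21, fib(9)=34, fib(10)=55, fib(11)=89, fib(12)=144, fib(13)=233, fib(14)=377
= 377


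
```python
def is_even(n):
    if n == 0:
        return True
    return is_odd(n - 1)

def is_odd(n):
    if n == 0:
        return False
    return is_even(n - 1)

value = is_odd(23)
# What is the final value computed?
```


is_odd(23)
= is_even(22)
= is_odd(21)
= is_even(20)
= is_odd(19)
= is_even(18)
= is_odd(17)
= is_even(16)
= is_odd(15)
= is_even(14)
= is_odd(13)
= is_even(12)
= is_odd(11)
= is_even(10)
= is_odd(9)
= is_even(8)
= is_odd(7)
= is_even(6)
= is_odd(5)
= is_even(4)
= is_odd(3)
= is_even(2)
= is_odd(1)
= is_even(0)
n == 0: return True
= True


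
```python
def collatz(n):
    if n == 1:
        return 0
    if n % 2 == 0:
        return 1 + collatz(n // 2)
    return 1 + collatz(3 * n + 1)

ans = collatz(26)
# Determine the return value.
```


collatz(26)
26 is even -> collatz(13)
13 is odd -> 3*13+1 = 40 -> collatz(40)
40 is even -> collatz(20)
20 is even -> collatz(10)
10 is even -> collatz(5)
5 is odd -> 3*5+1 = 16 -> collatz(16)
16 is even -> collatz(8)
8 is even -> collatz(4)
4 is even -> collatz(2)
2 is even -> collatz(1)
Reached 1 after 10 steps
= 10


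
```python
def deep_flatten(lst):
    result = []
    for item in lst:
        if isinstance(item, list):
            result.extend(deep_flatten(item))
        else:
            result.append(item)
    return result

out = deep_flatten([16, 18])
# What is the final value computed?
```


deep_flatten([16, 18])
Processing each element:
  16 is not a list -> append 16
  18 is not a list -> append 18
= [16, 18]


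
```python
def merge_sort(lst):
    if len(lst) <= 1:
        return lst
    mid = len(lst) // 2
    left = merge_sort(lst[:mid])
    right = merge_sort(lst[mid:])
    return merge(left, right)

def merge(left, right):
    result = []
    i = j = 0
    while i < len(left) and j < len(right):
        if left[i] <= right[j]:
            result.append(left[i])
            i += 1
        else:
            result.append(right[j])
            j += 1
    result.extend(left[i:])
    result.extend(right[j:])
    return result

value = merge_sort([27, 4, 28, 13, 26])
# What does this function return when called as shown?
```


merge_sort([27, 4, 28, 13, 26])
Split into [27, 4] and [28, 13, 26]
Left sorted: [4, 27]
Right sorted: [13, 26, 28]
Merge [4, 27] and [13, 26, 28]
= [4, 13, 26, 27, 28]


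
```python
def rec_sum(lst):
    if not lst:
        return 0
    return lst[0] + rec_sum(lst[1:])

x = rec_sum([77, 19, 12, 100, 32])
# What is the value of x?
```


rec_sum([77, 19, 12, 100, 32])
= 77 + rec_sum([19, 12, 100, 32])
= 77 + 19 + rec_sum([12, 100, 32])
= 77 + 19 + 12 + rec_sum([100, 32])
= 77 + 19 + 12 + 100 + rec_sum([32])
= 77 + 19 + 12 + 100 + 32 + rec_sum([])
= 77 + 19 + 12 + 100 + 32 + 0
= 240


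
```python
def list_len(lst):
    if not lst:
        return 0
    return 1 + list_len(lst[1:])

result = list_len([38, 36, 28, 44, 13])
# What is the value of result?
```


list_len([38, 36, 28, 44, 13])
= 1 + list_len([36, 28, 44, 13])
= 1 + 1 + list_len([28, 44, 13])
= 1 + 1 + 1 + list_len([44, 13])
= 1 + 1 + 1 + 1 + list_len([13])
= 1 + 1 + 1 + 1 + 1 + list_len([])
= 1 + 1 + 1 + 1 + 1 + 0
= 5


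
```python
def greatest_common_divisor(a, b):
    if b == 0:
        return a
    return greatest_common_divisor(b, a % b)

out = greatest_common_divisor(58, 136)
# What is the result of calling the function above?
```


greatest_common_divisor(58, 136)
= greatest_common_divisor(136, 58 % 136) = greatest_common_divisor(136, 58)
= greatest_common_divisor(58, 136 % 58) = greatest_common_divisor(58, 20)
= greatest_common_divisor(20, 58 % 20) = greatest_common_divisor(20, 18)
= greatest_common_divisor(18, 20 % 18) = greatest_common_divisor(18, 2)
= greatest_common_divisor(2, 18 % 2) = greatest_common_divisor(2, 0)
b == 0, return a = 2


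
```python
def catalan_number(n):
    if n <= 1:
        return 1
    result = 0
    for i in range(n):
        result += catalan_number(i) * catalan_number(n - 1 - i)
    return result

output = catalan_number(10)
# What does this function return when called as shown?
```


catalan_number(10)
= sum of catalan_number(i) * catalan_number(10-1-i) for i in 0..9
First compute sub-values bottom-up:
  catalan_number(0) = 1, catalan_number(1) = 1
  catalan_number(2) = 1*1 + 1*1 = 2
  catalan_number(3) = 1*2 + 1*1 + 2*1 = 5
  catalan_number(4) = 1*5 + 1*2 + 2*1 + 5*1 = 14
  catalan_number(5) = 1*14 + 1*5 + 2*2 + 5*1 + 14*1 = 42
  catalan_number(6) = 1*42 + 1*14 + 2*5 + 5*2 + 14*1 + 42*1 = 132
  catalan_number(7) = 1*132 + 1*42 + 2*14 + 5*5 + 14*2 + 42*1 + 132*1 = 429
  catalan_number(8) = 1*429 + 1*132 + 2*42 + 5*14 + 14*5 + 42*2 + 132*1 + 429*1 = 1430
  catalan_number(9) = 1*1430 + 1*429 + 2*132 + 5*42 + 14*14 + 42*5 + 132*2 + 429*1 + 1430*1 = 4862
Now catalan_number(10):
  catalan_number(0)*catalan_number(9) = 1*4862 = 4862
  catalan_number(1)*catalan_number(8) = 1*1430 = 1430
  catalan_number(2)*catalan_number(7) = 2*429 = 858
  catalan_number(3)*catalan_number(6) = 5*132 = 660
  catalan_number(4)*catalan_number(5) = 14*42 = 588
  catalan_number(5)*catalan_number(4) = 42*14 = 588
  catalan_number(6)*catalan_number(3) = 132*5 = 660
  catalan_number(7)*catalan_number(2) = 429*2 = 858
  catalan_number(8)*catalan_number(1) = 1430*1 = 1430
  catalan_number(9)*catalan_number(0) = 4862*1 = 4862
= 4862 + 1430 + 858 + 660 + 588 + 588 + 660 + 858 + 1430 + 4862
= 16796


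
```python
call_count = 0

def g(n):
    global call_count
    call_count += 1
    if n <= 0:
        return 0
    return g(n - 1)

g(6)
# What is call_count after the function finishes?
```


g(6) calls g(5) calls ... calls g(0)
Total calls: 6 + 1 (for base case) = 7


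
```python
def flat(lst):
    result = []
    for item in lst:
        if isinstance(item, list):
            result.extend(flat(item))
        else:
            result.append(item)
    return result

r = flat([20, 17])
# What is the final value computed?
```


flat([20, 17])
Processing each element:
  20 is not a list -> append 20
  17 is not a list -> append 17
= [20, 17]


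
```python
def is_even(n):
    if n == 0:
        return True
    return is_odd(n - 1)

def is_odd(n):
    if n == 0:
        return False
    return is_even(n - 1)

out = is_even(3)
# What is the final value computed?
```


is_even(3)
= is_odd(2)
= is_even(1)
= is_odd(0)
n == 0: return False
= False


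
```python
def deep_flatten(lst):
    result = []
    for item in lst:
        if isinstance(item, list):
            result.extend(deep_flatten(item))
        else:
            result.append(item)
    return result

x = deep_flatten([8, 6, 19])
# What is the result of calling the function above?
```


deep_flatten([8, 6, 19])
Processing each element:
  8 is not a list -> append 8
  6 is not a list -> append 6
  19 is not a list -> append 19
= [8, 6, 19]


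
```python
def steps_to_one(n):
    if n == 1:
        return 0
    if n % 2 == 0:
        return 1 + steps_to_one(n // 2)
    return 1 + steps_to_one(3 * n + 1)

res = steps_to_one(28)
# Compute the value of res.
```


steps_to_one(28)
28 is even -> steps_to_one(14)
14 is even -> steps_to_one(7)
7 is odd -> 3*7+1 = 22 -> steps_to_one(22)
22 is even -> steps_to_one(11)
11 is odd -> 3*11+1 = 34 -> steps_to_one(34)
34 is even -> steps_to_one(17)
17 is odd -> 3*17+1 = 52 -> steps_to_one(52)
52 is even -> steps_to_one(26)
26 is even -> steps_to_one(13)
13 is odd -> 3*13+1 = 40 -> steps_to_one(40)
40 is even -> steps_to_one(20)
20 is even -> steps_to_one(10)
10 is even -> steps_to_one(5)
5 is odd -> 3*5+1 = 16 -> steps_to_one(16)
16 is even -> steps_to_one(8)
8 is even -> steps_to_one(4)
4 is even -> steps_to_one(2)
2 is even -> steps_to_one(1)
Reached 1 after 18 steps
= 18


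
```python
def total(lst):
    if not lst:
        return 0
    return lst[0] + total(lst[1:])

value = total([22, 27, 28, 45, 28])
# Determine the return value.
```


total([22, 27, 28, 45, 28])
= 22 + total([27, 28, 45, 28])
= 22 + 27 + total([28, 45, 28])
= 22 + 27 + 28 + total([45, 28])
= 22 + 27 + 28 + 45 + total([28])
= 22 + 27 + 28 + 45 + 28 + total([])
= 22 + 27 + 28 + 45 + 28 + 0
= 150


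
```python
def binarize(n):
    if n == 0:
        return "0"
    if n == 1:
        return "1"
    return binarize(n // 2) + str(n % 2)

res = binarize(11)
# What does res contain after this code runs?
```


binarize(11)
= binarize(5) + "1"
= binarize(2) + "1" + "1"
= binarize(1) + "0" + "1" + "1"
= "1" + "0" + "1" + "1"
= "1011"


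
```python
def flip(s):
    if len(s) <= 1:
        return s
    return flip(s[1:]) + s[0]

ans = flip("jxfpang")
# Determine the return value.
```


flip("jxfpang")
= flip("xfpang") + "j"
= flip("fpang") + "x" + "j"
= flip("pang") + "f" + "x" + "j"
= flip("ang") + "p" + "f" + "x" + "j"
= flip("ng") + "a" + "p" + "f" + "x" + "j"
= flip("g") + "n" + "a" + "p" + "f" + "x" + "j"
= "g" + "n" + "a" + "p" + "f" + "x" + "j"
= "gnapfxj"


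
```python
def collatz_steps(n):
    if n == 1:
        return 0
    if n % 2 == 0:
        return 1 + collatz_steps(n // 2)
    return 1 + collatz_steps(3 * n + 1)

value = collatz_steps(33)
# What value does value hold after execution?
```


collatz_steps(33)
33 is odd -> 3*33+1 = 100 -> collatz_steps(100)
100 is even -> collatz_steps(50)
50 is even -> collatz_steps(25)
25 is odd -> 3*25+1 = 76 -> collatz_steps(76)
76 is even -> collatz_steps(38)
38 is even -> collatz_steps(19)
19 is odd -> 3*19+1 = 58 -> collatz_steps(58)
58 is even -> collatz_steps(29)
29 is odd -> 3*29+1 = 88 -> collatz_steps(88)
88 is even -> collatz_steps(44)
44 is even -> collatz_steps(22)
22 is even -> collatz_steps(11)
11 is odd -> 3*11+1 = 34 -> collatz_steps(34)
34 is even -> collatz_steps(17)
17 is odd -> 3*17+1 = 52 -> collatz_steps(52)
52 is even -> collatz_steps(26)
26 is even -> collatz_steps(13)
13 is odd -> 3*13+1 = 40 -> collatz_steps(40)
40 is even -> collatz_steps(20)
20 is even -> collatz_steps(10)
10 is even -> collatz_steps(5)
5 is odd -> 3*5+1 = 16 -> collatz_steps(16)
16 is even -> collatz_steps(8)
8 is even -> collatz_steps(4)
4 is even -> collatz_steps(2)
2 is even -> collatz_steps(1)
Reached 1 after 26 steps
= 26


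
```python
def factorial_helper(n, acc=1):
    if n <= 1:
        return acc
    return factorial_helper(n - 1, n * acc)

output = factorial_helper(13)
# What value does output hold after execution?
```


factorial_helper(13, 1)
= factorial_helper(12, 13 * 1) = factorial_helper(12, 13)
= factorial_helper(11, 12 * 13) = factorial_helper(11, 156)
= factorial_helper(10, 11 * 156) = factorial_helper(10, 1716)
= factorial_helper(9, 10 * 1716) = factorial_helper(9, 17160)
= factorial_helper(8, 9 * 17160) = factorial_helper(8, 154440)
= factorial_helper(7, 8 * 154440) = factorial_helper(7, 1235520)
= factorial_helper(6, 7 * 1235520) = factorial_helper(6, 8648640)
= factorial_helper(5, 6 * 8648640) = factorial_helper(5, 51891840)
= factorial_helper(4, 5 * 51891840) = factorial_helper(4, 259459200)
= factorial_helper(3, 4 * 259459200) = factorial_helper(3, 1037836800)
= factorial_helper(2, 3 * 1037836800) = factorial_helper(2, 3113510400)
= factorial_helper(1, 2 * 3113510400) = factorial_helper(1, 6227020800)
n <= 1, return acc = 6227020800


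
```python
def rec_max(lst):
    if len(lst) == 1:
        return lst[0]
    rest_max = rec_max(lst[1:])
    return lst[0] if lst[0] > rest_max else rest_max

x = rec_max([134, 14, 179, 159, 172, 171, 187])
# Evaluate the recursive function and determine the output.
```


rec_max([134, 14, 179, 159, 172, 171, 187])
= compare 134 with rec_max([14, 179, 159, 172, 171, 187])
= compare 14 with rec_max([179, 159, 172, 171, 187])
= compare 179 with rec_max([159, 172, 171, 187])
= compare 159 with rec_max([172, 171, 187])
= compare 172 with rec_max([171, 187])
= compare 171 with rec_max([187])
Base: rec_max([187]) = 187
compare 171 with 187: max = 187
compare 172 with 187: max = 187
compare 159 with 187: max = 187
compare 179 with 187: max = 187
compare 14 with 187: max = 187
compare 134 with 187: max = 187
= 187


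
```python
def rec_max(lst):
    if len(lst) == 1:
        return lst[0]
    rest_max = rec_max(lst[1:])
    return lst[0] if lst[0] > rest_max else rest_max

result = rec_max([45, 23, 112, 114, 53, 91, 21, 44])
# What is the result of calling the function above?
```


rec_max([45, 23, 112, 114, 53, 91, 21, 44])
= compare 45 with rec_max([23, 112, 114, 53, 91, 21, 44])
= compare 23 with rec_max([112, 114, 53, 91, 21, 44])
= compare 112 with rec_max([114, 53, 91, 21, 44])
= compare 114 with rec_max([53, 91, 21, 44])
= compare 53 with rec_max([91, 21, 44])
= compare 91 with rec_max([21, 44])
= compare 21 with rec_max([44])
Base: rec_max([44]) = 44
compare 21 with 44: max = 44
compare 91 with 44: max = 91
compare 53 with 91: max = 91
compare 114 with 91: max = 114
compare 112 with 114: max = 114
compare 23 with 114: max = 114
compare 45 with 114: max = 114
= 114


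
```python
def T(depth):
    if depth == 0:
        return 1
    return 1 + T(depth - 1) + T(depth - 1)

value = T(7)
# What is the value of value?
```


T(7)
= 1 + T(6) + T(6)
= 1 + 2 * T(6)
T(k) = 2^(k+1) - 1
T(0) = 1
T(1) = 3
T(2) = 7
T(3) = 15
T(4) = 31
T(7) = 2^8 - 1 = 255


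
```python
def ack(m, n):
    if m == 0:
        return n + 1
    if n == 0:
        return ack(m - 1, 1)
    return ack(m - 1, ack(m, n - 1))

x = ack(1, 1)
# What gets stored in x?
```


ack(1, 1)
= ack(0, ack(1, 0))
First compute ack(1, 0) = 2
= ack(0, 2)
= 3


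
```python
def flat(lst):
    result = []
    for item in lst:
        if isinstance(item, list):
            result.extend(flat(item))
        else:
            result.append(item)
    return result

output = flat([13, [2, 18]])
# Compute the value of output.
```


flat([13, [2, 18]])
Processing each element:
  13 is not a list -> append 13
  [2, 18] is a list -> flat recursively -> [2, 18]
= [13, 2, 18]


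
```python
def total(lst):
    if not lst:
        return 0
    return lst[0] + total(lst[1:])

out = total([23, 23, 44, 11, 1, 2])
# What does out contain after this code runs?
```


total([23, 23, 44, 11, 1, 2])
= 23 + total([23, 44, 11, 1, 2])
= 23 + 23 + total([44, 11, 1, 2])
= 23 + 23 + 44 + total([11, 1, 2])
= 23 + 23 + 44 + 11 + total([1, 2])
= 23 + 23 + 44 + 11 + 1 + total([2])
= 23 + 23 + 44 + 11 + 1 + 2 + total([])
= 23 + 23 + 44 + 11 + 1 + 2 + 0
= 104


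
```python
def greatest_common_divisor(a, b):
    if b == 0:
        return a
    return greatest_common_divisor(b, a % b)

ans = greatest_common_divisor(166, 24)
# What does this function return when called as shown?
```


greatest_common_divisor(166, 24)
= greatest_common_divisor(24, 166 % 24) = greatest_common_divisor(24, 22)
= greatest_common_divisor(22, 24 % 22) = greatest_common_divisor(22, 2)
= greatest_common_divisor(2, 22 % 2) = greatest_common_divisor(2, 0)
b == 0, return a = 2


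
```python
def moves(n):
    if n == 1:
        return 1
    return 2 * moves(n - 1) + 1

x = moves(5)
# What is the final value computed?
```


moves(5)
= 2 * moves(4) + 1
= 2 * (2 * moves(3) + 1) + 1
= 2 * (2 * (2 * moves(2) + 1) + 1) + 1
= 2 * (2 * (2 * (2 * moves(1) + 1) + 1) + 1) + 1
Now compute bottom-up:
moves(1) = 1
moves(2) = 2 * 1 + 1 = 3
moves(3) = 2 * 3 + 1 = 7
moves(4) = 2 * 7 + 1 = 15
moves(5) = 2 * 15 + 1 = 31
= 31


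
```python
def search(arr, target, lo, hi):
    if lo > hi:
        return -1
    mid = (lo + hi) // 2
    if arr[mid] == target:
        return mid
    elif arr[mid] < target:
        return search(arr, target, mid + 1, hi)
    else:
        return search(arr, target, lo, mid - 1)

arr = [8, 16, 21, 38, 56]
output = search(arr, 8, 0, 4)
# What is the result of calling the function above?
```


search(arr, 8, 0, 4)
lo=0, hi=4, mid=2, arr[mid]=21
21 > 8, search left half
lo=0, hi=1, mid=0, arr[mid]=8
arr[0] == 8, found at index 0
= 0


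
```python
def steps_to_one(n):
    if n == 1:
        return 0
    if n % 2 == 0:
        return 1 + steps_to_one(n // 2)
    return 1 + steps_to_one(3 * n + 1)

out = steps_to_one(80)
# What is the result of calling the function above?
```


steps_to_one(80)
80 is even -> steps_to_one(40)
40 is even -> steps_to_one(20)
20 is even -> steps_to_one(10)
10 is even -> steps_to_one(5)
5 is odd -> 3*5+1 = 16 -> steps_to_one(16)
16 is even -> steps_to_one(8)
8 is even -> steps_to_one(4)
4 is even -> steps_to_one(2)
2 is even -> steps_to_one(1)
Reached 1 after 9 steps
= 9


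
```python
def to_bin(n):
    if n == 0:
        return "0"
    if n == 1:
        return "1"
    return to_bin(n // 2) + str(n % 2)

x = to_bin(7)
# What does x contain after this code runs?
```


to_bin(7)
= to_bin(3) + "1"
= to_bin(1) + "1" + "1"
= "1" + "1" + "1"
= "111"


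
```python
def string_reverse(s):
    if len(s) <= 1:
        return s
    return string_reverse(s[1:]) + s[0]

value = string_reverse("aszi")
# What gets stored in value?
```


string_reverse("aszi")
= string_reverse("szi") + "a"
= string_reverse("zi") + "s" + "a"
= string_reverse("i") + "z" + "s" + "a"
= "i" + "z" + "s" + "a"
= "izsa"


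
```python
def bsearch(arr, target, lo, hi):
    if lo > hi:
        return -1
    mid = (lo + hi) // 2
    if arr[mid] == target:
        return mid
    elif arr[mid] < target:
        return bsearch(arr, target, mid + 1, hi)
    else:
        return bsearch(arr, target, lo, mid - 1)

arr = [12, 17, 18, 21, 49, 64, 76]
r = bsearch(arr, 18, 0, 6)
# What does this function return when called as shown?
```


bsearch(arr, 18, 0, 6)
lo=0, hi=6, mid=3, arr[mid]=21
21 > 18, search left half
lo=0, hi=2, mid=1, arr[mid]=17
17 < 18, search right half
lo=2, hi=2, mid=2, arr[mid]=18
arr[2] == 18, found at index 2
= 2


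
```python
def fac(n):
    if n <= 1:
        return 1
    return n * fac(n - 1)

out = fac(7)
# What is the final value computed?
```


fac(7)
= 7 * fac(6)
= 7 * 6 * fac(5)
= 7 * 6 * 5 * fac(4)
= 7 * 6 * 5 * 4 * fac(3)
= 7 * 6 * 5 * 4 * 3 * fac(2)
= 7 * 6 * 5 * 4 * 3 * 2 * fac(1)
= 7 * 6 * 5 * 4 * 3 * 2 * 1
= 5040


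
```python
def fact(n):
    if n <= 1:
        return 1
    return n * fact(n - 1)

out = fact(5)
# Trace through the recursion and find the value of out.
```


fact(5)
= 5 * fact(4)
= 5 * 4 * fact(3)
= 5 * 4 * 3 * fact(2)
= 5 * 4 * 3 * 2 * fact(1)
= 5 * 4 * 3 * 2 * 1
= 120


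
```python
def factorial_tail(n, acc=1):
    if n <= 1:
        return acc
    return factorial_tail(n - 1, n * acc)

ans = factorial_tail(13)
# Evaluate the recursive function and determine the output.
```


factorial_tail(13, 1)
= factorial_tail(12, 13 * 1) = factorial_tail(12, 13)
= factorial_tail(11, 12 * 13) = factorial_tail(11, 156)
= factorial_tail(10, 11 * 156) = factorial_tail(10, 1716)
= factorial_tail(9, 10 * 1716) = factorial_tail(9, 17160)
= factorial_tail(8, 9 * 17160) = factorial_tail(8, 154440)
= factorial_tail(7, 8 * 154440) = factorial_tail(7, 1235520)
= factorial_tail(6, 7 * 1235520) = factorial_tail(6, 8648640)
= factorial_tail(5, 6 * 8648640) = factorial_tail(5, 51891840)
= factorial_tail(4, 5 * 51891840) = factorial_tail(4, 259459200)
= factorial_tail(3, 4 * 259459200) = factorial_tail(3, 1037836800)
= factorial_tail(2, 3 * 1037836800) = factorial_tail(2, 3113510400)
= factorial_tail(1, 2 * 3113510400) = factorial_tail(1, 6227020800)
n <= 1, return acc = 6227020800


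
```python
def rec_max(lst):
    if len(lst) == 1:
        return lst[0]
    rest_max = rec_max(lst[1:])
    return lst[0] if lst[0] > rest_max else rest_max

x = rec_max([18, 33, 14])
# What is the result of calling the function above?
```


rec_max([18, 33, 14])
= compare 18 with rec_max([33, 14])
= compare 33 with rec_max([14])
Base: rec_max([14]) = 14
compare 33 with 14: max = 33
compare 18 with 33: max = 33
= 33


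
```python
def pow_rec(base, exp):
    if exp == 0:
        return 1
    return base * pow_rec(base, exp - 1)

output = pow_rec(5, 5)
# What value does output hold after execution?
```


pow_rec(5, 5)
= 5 * pow_rec(5, 4)
= 5 * 5 * pow_rec(5, 3)
= 5 * 5 * 5 * pow_rec(5, 2)
= 5 * 5 * 5 * 5 * pow_rec(5, 1)
= 5 * 5 * 5 * 5 * 5 * pow_rec(5, 0)
= 5 * 5 * 5 * 5 * 5 * 1
= 3125


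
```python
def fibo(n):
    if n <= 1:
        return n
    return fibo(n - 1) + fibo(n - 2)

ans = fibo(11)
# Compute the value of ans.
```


fibo(11)
= fibo(10) + fibo(9)
= (fibo(9) + fibo(8)) + fibo(9)
Computing bottom-up: fibo(0)=0, fibo(1)=1, fibo(2)=1, fibo(3)=2, fibo(4)=3, fibo(5)=5, fibo(6)=8, fibo(7)=13, fibo(8)=21, fibo(9)=34, fibo(10)=55, fibo(11)=89
= 89


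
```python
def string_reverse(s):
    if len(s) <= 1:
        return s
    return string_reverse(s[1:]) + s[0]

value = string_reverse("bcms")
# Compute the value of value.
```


string_reverse("bcms")
= string_reverse("cms") + "b"
= string_reverse("ms") + "c" + "b"
= string_reverse("s") + "m" + "c" + "b"
= "s" + "m" + "c" + "b"
= "smcb"


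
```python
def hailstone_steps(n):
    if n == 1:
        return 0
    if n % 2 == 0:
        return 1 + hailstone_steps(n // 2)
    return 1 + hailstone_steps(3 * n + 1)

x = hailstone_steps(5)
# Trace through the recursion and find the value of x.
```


hailstone_steps(5)
5 is odd -> 3*5+1 = 16 -> hailstone_steps(16)
16 is even -> hailstone_steps(8)
8 is even -> hailstone_steps(4)
4 is even -> hailstone_steps(2)
2 is even -> hailstone_steps(1)
Reached 1 after 5 steps
= 5


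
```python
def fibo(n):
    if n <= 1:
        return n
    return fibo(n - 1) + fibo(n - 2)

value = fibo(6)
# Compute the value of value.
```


fibo(6)
= fibo(5) + fibo(4)
= (fibo(4) + fibo(3)) + fibo(4)
Computing bottom-up: fibo(0)=0, fibo(1)=1, fibo(2)=1, fibo(3)=2, fibo(4)=3, fibo(5)=5, fibo(6)=8
= 8


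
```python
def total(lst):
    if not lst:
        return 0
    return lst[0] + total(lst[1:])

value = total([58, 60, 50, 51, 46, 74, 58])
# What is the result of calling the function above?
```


total([58, 60, 50, 51, 46, 74, 58])
= 58 + total([60, 50, 51, 46, 74, 58])
= 58 + 60 + total([50, 51, 46, 74, 58])
= 58 + 60 + 50 + total([51, 46, 74, 58])
= 58 + 60 + 50 + 51 + total([46, 74, 58])
= 58 + 60 + 50 + 51 + 46 + total([74, 58])
= 58 + 60 + 50 + 51 + 46 + 74 + total([58])
= 58 + 60 + 50 + 51 + 46 + 74 + 58 + total([])
= 58 + 60 + 50 + 51 + 46 + 74 + 58 + 0
= 397


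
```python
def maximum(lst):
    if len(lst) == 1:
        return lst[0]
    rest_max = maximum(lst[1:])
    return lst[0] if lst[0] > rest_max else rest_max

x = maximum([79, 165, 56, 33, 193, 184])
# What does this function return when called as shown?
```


maximum([79, 165, 56, 33, 193, 184])
= compare 79 with maximum([165, 56, 33, 193, 184])
= compare 165 with maximum([56, 33, 193, 184])
= compare 56 with maximum([33, 193, 184])
= compare 33 with maximum([193, 184])
= compare 193 with maximum([184])
Base: maximum([184]) = 184
compare 193 with 184: max = 193
compare 33 with 193: max = 193
compare 56 with 193: max = 193
compare 165 with 193: max = 193
compare 79 with 193: max = 193
= 193


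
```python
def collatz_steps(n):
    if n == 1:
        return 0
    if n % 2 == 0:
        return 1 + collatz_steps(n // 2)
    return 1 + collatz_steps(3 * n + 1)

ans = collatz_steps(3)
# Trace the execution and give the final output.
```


collatz_steps(3)
3 is odd -> 3*3+1 = 10 -> collatz_steps(10)
10 is even -> collatz_steps(5)
5 is odd -> 3*5+1 = 16 -> collatz_steps(16)
16 is even -> collatz_steps(8)
8 is even -> collatz_steps(4)
4 is even -> collatz_steps(2)
2 is even -> collatz_steps(1)
Reached 1 after 7 steps
= 7


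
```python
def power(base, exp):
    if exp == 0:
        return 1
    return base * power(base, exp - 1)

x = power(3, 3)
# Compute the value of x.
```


power(3, 3)
= 3 * power(3, 2)
= 3 * 3 * power(3, 1)
= 3 * 3 * 3 * power(3, 0)
= 3 * 3 * 3 * 1
= 27


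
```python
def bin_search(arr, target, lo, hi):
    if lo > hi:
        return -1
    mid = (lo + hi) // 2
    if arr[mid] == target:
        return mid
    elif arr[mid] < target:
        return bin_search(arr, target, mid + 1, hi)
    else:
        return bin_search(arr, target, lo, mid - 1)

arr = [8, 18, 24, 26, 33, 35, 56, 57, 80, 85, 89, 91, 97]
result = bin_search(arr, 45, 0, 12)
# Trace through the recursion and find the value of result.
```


bin_search(arr, 45, 0, 12)
lo=0, hi=12, mid=6, arr[mid]=56
56 > 45, search left half
lo=0, hi=5, mid=2, arr[mid]=24
24 < 45, search right half
lo=3, hi=5, mid=4, arr[mid]=33
33 < 45, search right half
lo=5, hi=5, mid=5, arr[mid]=35
35 < 45, search right half
lo > hi, target not found, return -1
= -1


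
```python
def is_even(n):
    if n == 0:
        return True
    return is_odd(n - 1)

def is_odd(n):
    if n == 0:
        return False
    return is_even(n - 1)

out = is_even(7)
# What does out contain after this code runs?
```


is_even(7)
= is_odd(6)
= is_even(5)
= is_odd(4)
= is_even(3)
= is_odd(2)
= is_even(1)
= is_odd(0)
n == 0: return False
= False


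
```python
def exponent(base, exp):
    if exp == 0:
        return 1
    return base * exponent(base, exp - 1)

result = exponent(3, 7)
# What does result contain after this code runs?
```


exponent(3, 7)
= 3 * exponent(3, 6)
= 3 * 3 * exponent(3, 5)
= 3 * 3 * 3 * exponent(3, 4)
= 3 * 3 * 3 * 3 * exponent(3, 3)
= 3 * 3 * 3 * 3 * 3 * exponent(3, 2)
= 3 * 3 * 3 * 3 * 3 * 3 * exponent(3, 1)
= 3 * 3 * 3 * 3 * 3 * 3 * 3 * exponent(3, 0)
= 3 * 3 * 3 * 3 * 3 * 3 * 3 * 1
= 2187


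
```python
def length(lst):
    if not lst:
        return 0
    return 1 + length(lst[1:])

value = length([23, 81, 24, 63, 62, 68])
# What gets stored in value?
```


length([23, 81, 24, 63, 62, 68])
= 1 + length([81, 24, 63, 62, 68])
= 1 + 1 + length([24, 63, 62, 68])
= 1 + 1 + 1 + length([63, 62, 68])
= 1 + 1 + 1 + 1 + length([62, 68])
= 1 + 1 + 1 + 1 + 1 + length([68])
= 1 + 1 + 1 + 1 + 1 + 1 + length([])
= 1 + 1 + 1 + 1 + 1 + 1 + 0
= 6


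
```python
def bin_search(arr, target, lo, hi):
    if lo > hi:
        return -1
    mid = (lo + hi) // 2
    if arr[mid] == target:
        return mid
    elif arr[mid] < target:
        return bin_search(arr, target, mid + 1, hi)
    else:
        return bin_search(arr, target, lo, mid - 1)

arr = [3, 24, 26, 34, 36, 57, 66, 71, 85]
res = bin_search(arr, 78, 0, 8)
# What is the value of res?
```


bin_search(arr, 78, 0, 8)
lo=0, hi=8, mid=4, arr[mid]=36
36 < 78, search right half
lo=5, hi=8, mid=6, arr[mid]=66
66 < 78, search right half
lo=7, hi=8, mid=7, arr[mid]=71
71 < 78, search right half
lo=8, hi=8, mid=8, arr[mid]=85
85 > 78, search left half
lo > hi, target not found, return -1
= -1


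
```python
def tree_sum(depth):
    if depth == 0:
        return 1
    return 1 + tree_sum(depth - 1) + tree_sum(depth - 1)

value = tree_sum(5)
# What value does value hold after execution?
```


tree_sum(5)
= 1 + tree_sum(4) + tree_sum(4)
= 1 + 2 * tree_sum(4)
tree_sum(k) = 2^(k+1) - 1
tree_sum(0) = 1
tree_sum(1) = 3
tree_sum(2) = 7
tree_sum(3) = 15
tree_sum(4) = 31
tree_sum(5) = 2^6 - 1 = 63


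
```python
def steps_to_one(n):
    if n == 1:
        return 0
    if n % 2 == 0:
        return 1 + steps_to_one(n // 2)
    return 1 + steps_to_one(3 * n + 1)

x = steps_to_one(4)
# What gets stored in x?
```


steps_to_one(4)
4 is even -> steps_to_one(2)
2 is even -> steps_to_one(1)
Reached 1 after 2 steps
= 2


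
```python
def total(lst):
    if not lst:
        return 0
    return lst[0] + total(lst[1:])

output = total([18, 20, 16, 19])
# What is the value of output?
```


total([18, 20, 16, 19])
= 18 + total([20, 16, 19])
= 18 + 20 + total([16, 19])
= 18 + 20 + 16 + total([19])
= 18 + 20 + 16 + 19 + total([])
= 18 + 20 + 16 + 19 + 0
= 73


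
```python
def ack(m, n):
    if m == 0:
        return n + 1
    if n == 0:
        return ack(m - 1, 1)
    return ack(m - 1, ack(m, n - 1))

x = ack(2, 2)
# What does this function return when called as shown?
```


ack(2, 2)
= ack(1, ack(2, 1))
First compute ack(2, 1) = 5
= ack(1, 5)
= 7


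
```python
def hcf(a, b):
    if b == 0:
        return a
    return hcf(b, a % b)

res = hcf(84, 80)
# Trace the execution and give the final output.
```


hcf(84, 80)
= hcf(80, 84 % 80) = hcf(80, 4)
= hcf(4, 80 % 4) = hcf(4, 0)
b == 0, return a = 4


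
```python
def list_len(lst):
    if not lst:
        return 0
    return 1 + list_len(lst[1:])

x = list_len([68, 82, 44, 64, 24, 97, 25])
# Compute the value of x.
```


list_len([68, 82, 44, 64, 24, 97, 25])
= 1 + list_len([82, 44, 64, 24, 97, 25])
= 1 + 1 + list_len([44, 64, 24, 97, 25])
= 1 + 1 + 1 + list_len([64, 24, 97, 25])
= 1 + 1 + 1 + 1 + list_len([24, 97, 25])
= 1 + 1 + 1 + 1 + 1 + list_len([97, 25])
= 1 + 1 + 1 + 1 + 1 + 1 + list_len([25])
= 1 + 1 + 1 + 1 + 1 + 1 + 1 + list_len([])
= 1 + 1 + 1 + 1 + 1 + 1 + 1 + 0
= 7


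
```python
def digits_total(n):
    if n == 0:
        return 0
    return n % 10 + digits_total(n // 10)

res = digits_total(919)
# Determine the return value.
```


digits_total(919)
= 9 + digits_total(91)
= 9 + 1 + digits_total(9)
= 9 + 1 + 9 + digits_total(0)
= 9 + 1 + 9 + 0
= 19


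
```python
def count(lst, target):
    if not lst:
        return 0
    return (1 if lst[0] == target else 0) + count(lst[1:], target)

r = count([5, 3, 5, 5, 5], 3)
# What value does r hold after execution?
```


count([5, 3, 5, 5, 5], 3)
lst[0]=5 != 3: 0 + count([3, 5, 5, 5], 3)
lst[0]=3 == 3: 1 + count([5, 5, 5], 3)
lst[0]=5 != 3: 0 + count([5, 5], 3)
lst[0]=5 != 3: 0 + count([5], 3)
lst[0]=5 != 3: 0 + count([], 3)
= 1


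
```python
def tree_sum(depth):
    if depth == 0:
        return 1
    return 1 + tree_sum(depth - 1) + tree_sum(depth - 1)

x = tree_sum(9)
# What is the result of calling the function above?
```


tree_sum(9)
= 1 + tree_sum(8) + tree_sum(8)
= 1 + 2 * tree_sum(8)
tree_sum(k) = 2^(k+1) - 1
tree_sum(0) = 1
tree_sum(1) = 3
tree_sum(2) = 7
tree_sum(3) = 15
tree_sum(4) = 31
tree_sum(9) = 2^10 - 1 = 1023


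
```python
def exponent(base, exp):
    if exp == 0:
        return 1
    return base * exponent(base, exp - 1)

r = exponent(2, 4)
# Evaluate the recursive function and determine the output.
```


exponent(2, 4)
= 2 * exponent(2, 3)
= 2 * 2 * exponent(2, 2)
= 2 * 2 * 2 * exponent(2, 1)
= 2 * 2 * 2 * 2 * exponent(2, 0)
= 2 * 2 * 2 * 2 * 1
= 16


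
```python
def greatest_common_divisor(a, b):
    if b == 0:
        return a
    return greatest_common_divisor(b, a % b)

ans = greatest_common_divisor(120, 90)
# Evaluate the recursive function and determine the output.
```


greatest_common_divisor(120, 90)
= greatest_common_divisor(90, 120 % 90) = greatest_common_divisor(90, 30)
= greatest_common_divisor(30, 90 % 30) = greatest_common_divisor(30, 0)
b == 0, return a = 30


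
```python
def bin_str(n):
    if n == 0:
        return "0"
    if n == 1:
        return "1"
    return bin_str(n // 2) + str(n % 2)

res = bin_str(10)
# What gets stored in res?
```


bin_str(10)
= bin_str(5) + "0"
= bin_str(2) + "1" + "0"
= bin_str(1) + "0" + "1" + "0"
= "1" + "0" + "1" + "0"
= "1010"


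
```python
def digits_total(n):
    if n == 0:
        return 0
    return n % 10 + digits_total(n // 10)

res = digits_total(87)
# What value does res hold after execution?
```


digits_total(87)
= 7 + digits_total(8)
= 7 + 8 + digits_total(0)
= 7 + 8 + 0
= 15


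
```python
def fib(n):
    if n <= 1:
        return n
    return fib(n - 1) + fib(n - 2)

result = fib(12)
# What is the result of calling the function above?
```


fib(12)
= fib(11) + fib(10)
= (fib(10) + fib(9)) + fib(10)
Computing bottom-up: fib(0)=0, fib(1)=1, fib(2)=1, fib(3)=2, fib(4)=3, fib(5)=5, fib(6)=8, fib(7)=13, fib(8)=21, fib(9)=34, fib(10)=55, fib(11)=89, fib(12)=144
= 144


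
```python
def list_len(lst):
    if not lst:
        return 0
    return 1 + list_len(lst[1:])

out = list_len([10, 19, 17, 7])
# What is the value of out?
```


list_len([10, 19, 17, 7])
= 1 + list_len([19, 17, 7])
= 1 + 1 + list_len([17, 7])
= 1 + 1 + 1 + list_len([7])
= 1 + 1 + 1 + 1 + list_len([])
= 1 + 1 + 1 + 1 + 0
= 4


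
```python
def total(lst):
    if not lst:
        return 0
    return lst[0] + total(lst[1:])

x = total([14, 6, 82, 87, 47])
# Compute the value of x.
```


total([14, 6, 82, 87, 47])
= 14 + total([6, 82, 87, 47])
= 14 + 6 + total([82, 87, 47])
= 14 + 6 + 82 + total([87, 47])
= 14 + 6 + 82 + 87 + total([47])
= 14 + 6 + 82 + 87 + 47 + total([])
= 14 + 6 + 82 + 87 + 47 + 0
= 236


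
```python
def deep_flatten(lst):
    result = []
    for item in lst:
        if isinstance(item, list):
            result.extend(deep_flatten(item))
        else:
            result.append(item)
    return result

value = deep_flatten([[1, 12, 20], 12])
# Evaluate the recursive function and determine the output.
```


deep_flatten([[1, 12, 20], 12])
Processing each element:
  [1, 12, 20] is a list -> deep_flatten recursively -> [1, 12, 20]
  12 is not a list -> append 12
= [1, 12, 20, 12]


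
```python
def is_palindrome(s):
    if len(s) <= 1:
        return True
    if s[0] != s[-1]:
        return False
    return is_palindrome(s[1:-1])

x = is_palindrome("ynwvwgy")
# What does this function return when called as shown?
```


is_palindrome("ynwvwgy")
"ynwvwgy": s[0]='y' == s[-1]='y' -> is_palindrome("nwvwg")
"nwvwg": s[0]='n' != s[-1]='g' -> False
= False


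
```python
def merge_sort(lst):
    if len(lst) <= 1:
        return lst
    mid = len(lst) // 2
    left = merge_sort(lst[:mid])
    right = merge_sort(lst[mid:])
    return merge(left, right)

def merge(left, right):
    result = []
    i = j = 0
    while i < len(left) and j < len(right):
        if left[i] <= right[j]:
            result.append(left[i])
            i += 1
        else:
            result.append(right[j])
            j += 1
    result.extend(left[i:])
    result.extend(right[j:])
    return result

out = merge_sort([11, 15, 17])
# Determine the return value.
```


merge_sort([11, 15, 17])
Split into [11] and [15, 17]
Left sorted: [11]
Right sorted: [15, 17]
Merge [11] and [15, 17]
= [11, 15, 17]


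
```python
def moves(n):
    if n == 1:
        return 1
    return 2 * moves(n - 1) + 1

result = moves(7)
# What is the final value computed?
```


moves(7)
= 2 * moves(6) + 1
= 2 * (2 * moves(5) + 1) + 1
= 2 * (2 * (2 * moves(4) + 1) + 1) + 1
= 2 * (2 * (2 * (2 * moves(3) + 1) + 1) + 1) + 1
= 2 * (2 * (2 * (2 * (2 * moves(2) + 1) + 1) + 1) + 1) + 1
= 2 * (2 * (2 * (2 * (2 * (2 * moves(1) + 1) + 1) + 1) + 1) + 1) + 1
Now compute bottom-up:
moves(1) = 1
moves(2) = 2 * 1 + 1 = 3
moves(3) = 2 * 3 + 1 = 7
moves(4) = 2 * 7 + 1 = 15
moves(5) = 2 * 15 + 1 = 31
moves(6) = 2 * 31 + 1 = 63
moves(7) = 2 * 63 + 1 = 127
= 127
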